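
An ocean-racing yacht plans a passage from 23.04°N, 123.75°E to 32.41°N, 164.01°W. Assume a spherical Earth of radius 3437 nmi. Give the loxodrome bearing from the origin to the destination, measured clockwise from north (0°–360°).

81.6°

Δψ = ln[tan(π/4+φ₂/2)/tan(π/4+φ₁/2)] = +0.1851
Δλ = +1.2608 rad (taken the short way round)
course = atan2(Δλ, Δψ) = 81.65°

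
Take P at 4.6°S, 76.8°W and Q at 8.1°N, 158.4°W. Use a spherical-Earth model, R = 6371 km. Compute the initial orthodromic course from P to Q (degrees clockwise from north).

N = sin Δλ·cos φ₂ = -0.9794;  D = cos φ₁ sin φ₂ − sin φ₁ cos φ₂ cos Δλ = +0.1520
initial course = atan2(N, D) = 278.82°

278.8°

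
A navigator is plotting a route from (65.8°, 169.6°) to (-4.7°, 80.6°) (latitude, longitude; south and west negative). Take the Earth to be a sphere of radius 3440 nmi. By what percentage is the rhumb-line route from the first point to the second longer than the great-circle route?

4.0%

Great circle: σ = 1.6385 rad → d_gc = Rσ = 5636.3 nmi
Rhumb: Δφ = -1.2305, Δλ = -1.5533, Δψ = -1.6221, q = Δφ/Δψ = 0.7585 → d_rh = R√(Δφ²+q²Δλ²) = 5860.5 nmi
Excess = (5860.5 − 5636.3) / 5636.3 = 224.2 / 5636.3 = 3.98% ≈ 4.0%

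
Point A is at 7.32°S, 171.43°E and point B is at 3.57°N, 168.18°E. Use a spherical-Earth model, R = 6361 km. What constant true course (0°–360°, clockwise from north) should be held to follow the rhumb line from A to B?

343.4°

Meridional parts: M(φ₁)=-0.1281, M(φ₂)=+0.0623 → ΔM = +0.1905;  Δλ = -0.0567 rad
tan C = Δλ / ΔM = -0.2978 → C = 343.41°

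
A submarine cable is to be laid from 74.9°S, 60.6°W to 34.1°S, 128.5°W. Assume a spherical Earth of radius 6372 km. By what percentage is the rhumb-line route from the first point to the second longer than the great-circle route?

Great circle: σ = 0.8989 rad → d_gc = Rσ = 5728.1 km
Rhumb: Δφ = +0.7121, Δλ = -1.1851, Δψ = +1.3871, q = Δφ/Δψ = 0.5134 → d_rh = R√(Δφ²+q²Δλ²) = 5968.0 km
Excess = (5968.0 − 5728.1) / 5728.1 = 239.9 / 5728.1 = 4.19% ≈ 4.2%

4.2%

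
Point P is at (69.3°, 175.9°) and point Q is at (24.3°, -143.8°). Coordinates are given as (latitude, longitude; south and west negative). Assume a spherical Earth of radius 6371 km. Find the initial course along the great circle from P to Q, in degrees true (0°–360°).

N = sin Δλ·cos φ₂ = +0.5895;  D = cos φ₁ sin φ₂ − sin φ₁ cos φ₂ cos Δλ = -0.5048
initial course = atan2(N, D) = 130.57°

130.6°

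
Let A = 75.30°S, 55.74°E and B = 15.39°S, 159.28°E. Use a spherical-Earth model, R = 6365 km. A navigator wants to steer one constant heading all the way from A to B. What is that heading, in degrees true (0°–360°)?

45.5°

Δψ = ln[tan(π/4+φ₂/2)/tan(π/4+φ₁/2)] = +1.7761
Δλ = +1.8071 rad (taken the short way round)
course = atan2(Δλ, Δψ) = 45.50°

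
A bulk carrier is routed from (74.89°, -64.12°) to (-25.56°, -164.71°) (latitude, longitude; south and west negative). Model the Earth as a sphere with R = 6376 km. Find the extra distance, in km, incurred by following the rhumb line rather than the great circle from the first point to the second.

631 km

Great circle: cos σ = sin φ₁ sin φ₂ + cos φ₁ cos φ₂ cos Δλ,  σ = 2.0485 rad → d_gc = 13061.4 km
Rhumb line: Δψ = -2.4819, q = Δφ/Δψ = 0.7064, d_rh = R√(Δφ²+q²Δλ²) = 13692.3 km
Excess = 13692.3 − 13061.4 = 630.9 ≈ 631 km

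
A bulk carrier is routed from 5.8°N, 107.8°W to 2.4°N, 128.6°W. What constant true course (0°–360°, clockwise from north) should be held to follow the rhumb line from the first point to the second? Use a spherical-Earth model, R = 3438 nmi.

260.7°

Meridional parts: M(φ₁)=+0.1014, M(φ₂)=+0.0419 → ΔM = -0.0595;  Δλ = -0.3630 rad
tan C = Δλ / ΔM = +6.1011 → C = 260.69°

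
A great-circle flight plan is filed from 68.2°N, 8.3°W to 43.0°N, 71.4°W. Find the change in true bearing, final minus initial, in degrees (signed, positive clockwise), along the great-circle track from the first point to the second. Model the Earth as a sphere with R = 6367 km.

At departure: θ₁ = atan2(sin Δλ cos φ₂, cos φ₁ sin φ₂ − sin φ₁ cos φ₂ cos Δλ) = 265.27°
At arrival: θ₂ = atan2(sin Δλ cos φ₁, −cos φ₂ sin φ₁ + sin φ₂ cos φ₁ cos Δλ) = 210.40°
Δθ = θ₂ − θ₁ = -54.9°

-54.9°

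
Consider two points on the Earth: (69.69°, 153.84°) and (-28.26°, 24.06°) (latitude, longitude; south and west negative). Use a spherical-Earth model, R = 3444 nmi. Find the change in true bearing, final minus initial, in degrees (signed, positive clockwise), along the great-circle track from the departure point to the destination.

Initial bearing θ₁ = atan2(sin Δλ cos φ₂, cos φ₁ sin φ₂ − sin φ₁ cos φ₂ cos Δλ) = 298.28°
Final bearing θ₂ = (initial bearing from the destination back to the start) + 180° = 200.31°
Δθ = θ₂ − θ₁ = -98.0°

-98.0°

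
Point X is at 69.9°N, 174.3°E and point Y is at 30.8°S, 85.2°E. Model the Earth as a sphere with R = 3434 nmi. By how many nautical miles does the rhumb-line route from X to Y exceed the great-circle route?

191 nmi

Great circle: cos σ = sin φ₁ sin φ₂ + cos φ₁ cos φ₂ cos Δλ,  σ = 2.0671 rad → d_gc = 7098.6 nmi
Rhumb line: Δψ = -2.2958, q = Δφ/Δψ = 0.7655, d_rh = R√(Δφ²+q²Δλ²) = 7289.7 nmi
Excess = 7289.7 − 7098.6 = 191.1 ≈ 191 nmi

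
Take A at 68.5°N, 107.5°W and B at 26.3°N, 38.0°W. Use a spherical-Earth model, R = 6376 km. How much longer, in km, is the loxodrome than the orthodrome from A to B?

245 km

Great circle: cos σ = sin φ₁ sin φ₂ + cos φ₁ cos φ₂ cos Δλ,  σ = 1.0154 rad → d_gc = 6474.0 km
Rhumb line: Δψ = -1.1854, q = Δφ/Δψ = 0.6213, d_rh = R√(Δφ²+q²Δλ²) = 6718.9 km
Excess = 6718.9 − 6474.0 = 244.9 ≈ 245 km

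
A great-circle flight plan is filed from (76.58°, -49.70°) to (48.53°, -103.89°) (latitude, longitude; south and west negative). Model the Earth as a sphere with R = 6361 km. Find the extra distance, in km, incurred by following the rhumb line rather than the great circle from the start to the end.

Great circle: cos σ = sin φ₁ sin φ₂ + cos φ₁ cos φ₂ cos Δλ,  σ = 0.6115 rad → d_gc = 3890.0 km
Rhumb line: Δψ = -1.1687, q = Δφ/Δψ = 0.4189, d_rh = R√(Δφ²+q²Δλ²) = 4006.1 km
Excess = 4006.1 − 3890.0 = 116.1 ≈ 116 km

116 km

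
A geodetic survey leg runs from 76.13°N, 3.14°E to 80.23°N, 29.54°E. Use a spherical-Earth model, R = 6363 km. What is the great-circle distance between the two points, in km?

cos σ = sin φ₁ sin φ₂ + cos φ₁ cos φ₂ cos Δλ
      = sin(76.13°)sin(80.23°) + cos(76.13°)cos(80.23°)cos(26.40°) = 0.9932
σ = 6.686° → d = Rσ = 6363·0.11670 = 743 km

743 km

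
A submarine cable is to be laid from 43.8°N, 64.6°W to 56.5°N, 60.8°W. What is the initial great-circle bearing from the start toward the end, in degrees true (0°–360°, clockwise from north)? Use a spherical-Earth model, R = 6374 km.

9.4°

N = sin Δλ·cos φ₂ = +0.0366;  D = cos φ₁ sin φ₂ − sin φ₁ cos φ₂ cos Δλ = +0.2207
initial course = atan2(N, D) = 9.41°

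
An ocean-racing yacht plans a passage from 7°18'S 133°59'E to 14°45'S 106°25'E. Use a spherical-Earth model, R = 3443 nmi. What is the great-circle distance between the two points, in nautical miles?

cos σ = sin φ₁ sin φ₂ + cos φ₁ cos φ₂ cos Δλ
      = sin(-7.30°)sin(-14.75°) + cos(-7.30°)cos(-14.75°)cos(-27.57°) = 0.8827
σ = 28.035° → d = Rσ = 3443·0.48930 = 1685 nmi

1685 nmi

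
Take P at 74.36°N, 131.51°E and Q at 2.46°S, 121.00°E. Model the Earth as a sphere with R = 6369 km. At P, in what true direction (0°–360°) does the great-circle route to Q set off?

θ = atan2( sin Δλ·cos φ₂ ,  cos φ₁ sin φ₂ − sin φ₁ cos φ₂ cos Δλ )
  = atan2(-0.1822, -0.9575) = 190.78°

190.8°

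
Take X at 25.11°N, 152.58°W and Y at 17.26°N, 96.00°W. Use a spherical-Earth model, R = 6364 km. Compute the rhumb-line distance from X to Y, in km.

Rhumb course C = atan2(Δλ, Δψ) with Δψ = ln[tan(π/4+φ₂/2)/tan(π/4+φ₁/2)] = -0.1471, Δλ = +0.9875 → C = 98.47°
d = R·|Δφ| / |cos C| = 6364·0.13701 / 0.14732 = 5918 km

5918 km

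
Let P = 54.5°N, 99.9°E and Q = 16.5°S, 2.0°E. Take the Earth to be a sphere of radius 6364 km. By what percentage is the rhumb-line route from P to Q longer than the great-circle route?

Great circle: σ = 1.8836 rad → d_gc = Rσ = 11987.4 km
Rhumb: Δφ = -1.2392, Δλ = -1.7087, Δψ = -1.4312, q = Δφ/Δψ = 0.8659 → d_rh = R√(Δφ²+q²Δλ²) = 12281.7 km
Excess = (12281.7 − 11987.4) / 11987.4 = 294.3 / 11987.4 = 2.46% ≈ 2.5%

2.5%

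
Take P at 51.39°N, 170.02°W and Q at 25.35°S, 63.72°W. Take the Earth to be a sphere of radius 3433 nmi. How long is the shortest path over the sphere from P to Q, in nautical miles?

Haversine: a = sin²(Δφ/2)+cos φ₁ cos φ₂ sin²(Δλ/2) = 0.74642;  σ = 2·atan2(√a,√(1−a))
σ = 119.527° → d = Rσ = 3433·2.08614 = 7162 nmi

7162 nmi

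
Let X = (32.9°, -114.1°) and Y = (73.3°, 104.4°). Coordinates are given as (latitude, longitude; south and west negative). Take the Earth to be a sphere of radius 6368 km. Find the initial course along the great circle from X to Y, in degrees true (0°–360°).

349.1°

θ = atan2( sin Δλ·cos φ₂ ,  cos φ₁ sin φ₂ − sin φ₁ cos φ₂ cos Δλ )
  = atan2(-0.1789, +0.9264) = 349.07°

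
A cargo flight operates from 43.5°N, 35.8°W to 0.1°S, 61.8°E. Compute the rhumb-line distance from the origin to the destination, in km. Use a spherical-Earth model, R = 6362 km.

Δψ = ln[tan(π/4+φ₂/2)/tan(π/4+φ₁/2)] = -0.8466;  Δφ = -0.7610 rad,  Δλ = +1.7034 rad
q = Δφ/Δψ = 0.8989
d = R·√(Δφ² + q²Δλ²) = 6362·1.70986 = 10878 km

10878 km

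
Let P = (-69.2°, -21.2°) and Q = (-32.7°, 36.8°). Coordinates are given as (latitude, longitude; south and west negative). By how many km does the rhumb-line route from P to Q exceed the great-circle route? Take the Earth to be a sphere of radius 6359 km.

150 km

Great circle: cos σ = sin φ₁ sin φ₂ + cos φ₁ cos φ₂ cos Δλ,  σ = 0.8455 rad → d_gc = 5376.3 km
Rhumb line: Δψ = +1.0909, q = Δφ/Δψ = 0.5840, d_rh = R√(Δφ²+q²Δλ²) = 5526.5 km
Excess = 5526.5 − 5376.3 = 150.2 ≈ 150 km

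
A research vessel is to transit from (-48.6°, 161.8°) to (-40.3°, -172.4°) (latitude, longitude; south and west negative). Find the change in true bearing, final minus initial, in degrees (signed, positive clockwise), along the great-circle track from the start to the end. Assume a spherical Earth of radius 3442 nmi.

-18.3°

Initial bearing θ₁ = atan2(sin Δλ cos φ₂, cos φ₁ sin φ₂ − sin φ₁ cos φ₂ cos Δλ) = 75.26°
Final bearing θ₂ = (initial bearing from the destination back to the start) + 180° = 56.99°
Δθ = θ₂ − θ₁ = -18.3°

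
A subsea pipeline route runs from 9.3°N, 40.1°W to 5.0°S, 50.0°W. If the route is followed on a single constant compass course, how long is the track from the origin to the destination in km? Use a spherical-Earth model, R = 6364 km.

Rhumb course C = atan2(Δλ, Δψ) with Δψ = ln[tan(π/4+φ₂/2)/tan(π/4+φ₁/2)] = -0.2504, Δλ = -0.1728 → C = 214.61°
d = R·|Δφ| / |cos C| = 6364·0.24958 / 0.82307 = 1930 km

1930 km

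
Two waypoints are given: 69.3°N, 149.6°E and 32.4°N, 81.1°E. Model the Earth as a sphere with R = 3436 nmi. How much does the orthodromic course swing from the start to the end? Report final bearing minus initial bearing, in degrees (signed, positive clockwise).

Initial bearing θ₁ = atan2(sin Δλ cos φ₂, cos φ₁ sin φ₂ − sin φ₁ cos φ₂ cos Δλ) = 262.74°
Final bearing θ₂ = (initial bearing from the destination back to the start) + 180° = 204.54°
Δθ = θ₂ − θ₁ = -58.2°

-58.2°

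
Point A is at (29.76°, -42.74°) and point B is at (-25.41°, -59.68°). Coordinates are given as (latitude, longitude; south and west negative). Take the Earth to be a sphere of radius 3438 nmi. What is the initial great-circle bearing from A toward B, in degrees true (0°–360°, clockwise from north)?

θ = atan2( sin Δλ·cos φ₂ ,  cos φ₁ sin φ₂ − sin φ₁ cos φ₂ cos Δλ )
  = atan2(-0.2632, -0.8014) = 198.18°

198.2°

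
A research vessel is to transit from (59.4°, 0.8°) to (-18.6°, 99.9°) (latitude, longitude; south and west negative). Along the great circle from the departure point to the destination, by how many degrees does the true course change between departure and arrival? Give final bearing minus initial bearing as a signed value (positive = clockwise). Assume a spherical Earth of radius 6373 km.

Initial bearing θ₁ = atan2(sin Δλ cos φ₂, cos φ₁ sin φ₂ − sin φ₁ cos φ₂ cos Δλ) = 92.04°
Final bearing θ₂ = (initial bearing from the destination back to the start) + 180° = 147.54°
Δθ = θ₂ − θ₁ = +55.5°

+55.5°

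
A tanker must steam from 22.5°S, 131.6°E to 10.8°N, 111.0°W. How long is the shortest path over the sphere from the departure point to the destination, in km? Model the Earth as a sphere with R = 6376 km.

Haversine: a = sin²(Δφ/2)+cos φ₁ cos φ₂ sin²(Δλ/2) = 0.74467;  σ = 2·atan2(√a,√(1−a))
σ = 119.298° → d = Rσ = 6376·2.08214 = 13276 km

13276 km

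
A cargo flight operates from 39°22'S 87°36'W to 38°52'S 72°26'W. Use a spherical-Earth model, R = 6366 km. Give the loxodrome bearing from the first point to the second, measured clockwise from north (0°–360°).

87.6°

Δψ = ln[tan(π/4+φ₂/2)/tan(π/4+φ₁/2)] = +0.0112
Δλ = +0.2647 rad (taken the short way round)
course = atan2(Δλ, Δψ) = 87.57°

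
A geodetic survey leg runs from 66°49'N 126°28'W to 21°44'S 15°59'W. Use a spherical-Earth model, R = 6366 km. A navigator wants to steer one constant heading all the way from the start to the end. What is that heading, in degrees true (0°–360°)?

135.7°

Meridional parts: M(φ₁)=+1.5842, M(φ₂)=-0.3888 → ΔM = -1.9729;  Δλ = +1.9283 rad
tan C = Δλ / ΔM = -0.9774 → C = 135.66°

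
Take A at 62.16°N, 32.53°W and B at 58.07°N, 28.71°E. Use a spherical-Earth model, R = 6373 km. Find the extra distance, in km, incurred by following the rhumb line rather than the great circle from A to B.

Great circle: cos σ = sin φ₁ sin φ₂ + cos φ₁ cos φ₂ cos Δλ,  σ = 0.5170 rad → d_gc = 3294.9 km
Rhumb line: Δψ = -0.1435, q = Δφ/Δψ = 0.4975, d_rh = R√(Δφ²+q²Δλ²) = 3419.3 km
Excess = 3419.3 − 3294.9 = 124.4 ≈ 124 km

124 km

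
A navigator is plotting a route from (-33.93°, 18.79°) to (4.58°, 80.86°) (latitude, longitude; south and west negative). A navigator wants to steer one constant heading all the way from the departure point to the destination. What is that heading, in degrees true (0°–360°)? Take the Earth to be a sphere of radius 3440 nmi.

Meridional parts: M(φ₁)=-0.6302, M(φ₂)=+0.0800 → ΔM = +0.7102;  Δλ = +1.0833 rad
tan C = Δλ / ΔM = +1.5254 → C = 56.75°

56.8°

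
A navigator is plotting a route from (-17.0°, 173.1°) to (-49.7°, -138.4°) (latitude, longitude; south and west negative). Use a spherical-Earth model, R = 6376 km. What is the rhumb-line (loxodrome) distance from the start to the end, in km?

5703 km

Δψ = ln[tan(π/4+φ₂/2)/tan(π/4+φ₁/2)] = -0.7014;  Δφ = -0.5707 rad,  Δλ = +0.8465 rad
q = Δφ/Δψ = 0.8137
d = R·√(Δφ² + q²Δλ²) = 6376·0.89450 = 5703 km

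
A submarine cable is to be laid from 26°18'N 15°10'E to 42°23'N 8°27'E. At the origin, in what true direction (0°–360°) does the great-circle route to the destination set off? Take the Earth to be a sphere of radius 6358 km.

342.8°

θ = atan2( sin Δλ·cos φ₂ ,  cos φ₁ sin φ₂ − sin φ₁ cos φ₂ cos Δλ )
  = atan2(-0.0864, +0.2793) = 342.81°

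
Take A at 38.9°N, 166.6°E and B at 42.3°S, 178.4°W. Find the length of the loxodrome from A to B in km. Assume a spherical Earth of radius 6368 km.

9152 km

Rhumb course C = atan2(Δλ, Δψ) with Δψ = ln[tan(π/4+φ₂/2)/tan(π/4+φ₁/2)] = -1.5543, Δλ = +0.2618 → C = 170.44°
d = R·|Δφ| / |cos C| = 6368·1.41721 / 0.98611 = 9152 km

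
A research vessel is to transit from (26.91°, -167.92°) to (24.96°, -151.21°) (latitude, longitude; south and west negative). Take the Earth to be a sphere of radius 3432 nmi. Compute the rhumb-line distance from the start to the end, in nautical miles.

908 nmi

Δψ = ln[tan(π/4+φ₂/2)/tan(π/4+φ₁/2)] = -0.0378;  Δφ = -0.0340 rad,  Δλ = +0.2916 rad
q = Δφ/Δψ = 0.8992
d = R·√(Δφ² + q²Δλ²) = 3432·0.26445 = 908 nmi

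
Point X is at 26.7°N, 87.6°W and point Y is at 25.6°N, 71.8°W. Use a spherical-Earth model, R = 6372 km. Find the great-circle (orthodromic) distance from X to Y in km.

1581 km

Haversine: a = sin²(Δφ/2)+cos φ₁ cos φ₂ sin²(Δλ/2) = 0.01531;  σ = 2·atan2(√a,√(1−a))
σ = 14.216° → d = Rσ = 6372·0.24812 = 1581 km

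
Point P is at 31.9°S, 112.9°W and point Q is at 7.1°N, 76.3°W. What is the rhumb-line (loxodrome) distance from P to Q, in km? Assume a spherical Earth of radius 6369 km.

5824 km

Δψ = ln[tan(π/4+φ₂/2)/tan(π/4+φ₁/2)] = +0.7122;  Δφ = +0.6807 rad,  Δλ = +0.6388 rad
q = Δφ/Δψ = 0.9557
d = R·√(Δφ² + q²Δλ²) = 6369·0.91435 = 5824 km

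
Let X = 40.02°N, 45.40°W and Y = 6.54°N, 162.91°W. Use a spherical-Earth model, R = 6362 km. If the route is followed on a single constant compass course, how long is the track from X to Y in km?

12323 km

Δψ = ln[tan(π/4+φ₂/2)/tan(π/4+φ₁/2)] = -0.6490;  Δφ = -0.5843 rad,  Δλ = -2.0509 rad
q = Δφ/Δψ = 0.9004
d = R·√(Δφ² + q²Δλ²) = 6362·1.93691 = 12323 km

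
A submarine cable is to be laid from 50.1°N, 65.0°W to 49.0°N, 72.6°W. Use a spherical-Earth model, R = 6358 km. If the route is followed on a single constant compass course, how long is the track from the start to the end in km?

Rhumb course C = atan2(Δλ, Δψ) with Δψ = ln[tan(π/4+φ₂/2)/tan(π/4+φ₁/2)] = -0.0296, Δλ = -0.1326 → C = 257.42°
d = R·|Δφ| / |cos C| = 6358·0.01920 / 0.21775 = 561 km

561 km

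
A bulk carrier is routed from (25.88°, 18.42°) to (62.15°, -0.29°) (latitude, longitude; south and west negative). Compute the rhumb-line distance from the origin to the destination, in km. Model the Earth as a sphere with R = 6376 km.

4279 km

Rhumb course C = atan2(Δλ, Δψ) with Δψ = ln[tan(π/4+φ₂/2)/tan(π/4+φ₁/2)] = +0.9267, Δλ = -0.3266 → C = 340.59°
d = R·|Δφ| / |cos C| = 6376·0.63303 / 0.94316 = 4279 km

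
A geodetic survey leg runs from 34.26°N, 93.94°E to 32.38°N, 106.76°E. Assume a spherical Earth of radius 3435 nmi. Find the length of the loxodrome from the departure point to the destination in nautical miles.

Δψ = ln[tan(π/4+φ₂/2)/tan(π/4+φ₁/2)] = -0.0393;  Δφ = -0.0328 rad,  Δλ = +0.2238 rad
q = Δφ/Δψ = 0.8355
d = R·√(Δφ² + q²Δλ²) = 3435·0.18981 = 652 nmi

652 nmi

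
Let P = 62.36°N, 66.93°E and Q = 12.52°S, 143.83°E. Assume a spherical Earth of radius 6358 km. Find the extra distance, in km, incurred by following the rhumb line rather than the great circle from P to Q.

Great circle: cos σ = sin φ₁ sin φ₂ + cos φ₁ cos φ₂ cos Δλ,  σ = 1.6603 rad → d_gc = 10556.3 km
Rhumb line: Δψ = -1.6227, q = Δφ/Δψ = 0.8054, d_rh = R√(Δφ²+q²Δλ²) = 10783.2 km
Excess = 10783.2 − 10556.3 = 226.9 ≈ 227 km

227 km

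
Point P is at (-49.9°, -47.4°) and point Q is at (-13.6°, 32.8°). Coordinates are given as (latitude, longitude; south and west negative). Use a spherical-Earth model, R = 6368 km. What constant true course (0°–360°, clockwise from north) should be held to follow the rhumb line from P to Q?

61.2°

Δψ = ln[tan(π/4+φ₂/2)/tan(π/4+φ₁/2)] = +0.7683
Δλ = +1.3998 rad (taken the short way round)
course = atan2(Δλ, Δψ) = 61.24°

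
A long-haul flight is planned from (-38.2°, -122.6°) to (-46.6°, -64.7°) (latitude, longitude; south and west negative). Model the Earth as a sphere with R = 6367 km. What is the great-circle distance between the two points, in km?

4732 km

Haversine: a = sin²(Δφ/2)+cos φ₁ cos φ₂ sin²(Δλ/2) = 0.13188;  σ = 2·atan2(√a,√(1−a))
σ = 42.587° → d = Rσ = 6367·0.74328 = 4732 km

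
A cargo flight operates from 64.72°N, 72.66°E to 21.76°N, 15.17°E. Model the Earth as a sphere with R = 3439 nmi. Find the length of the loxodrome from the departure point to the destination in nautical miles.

3482 nmi

Δψ = ln[tan(π/4+φ₂/2)/tan(π/4+φ₁/2)] = -1.1057;  Δφ = -0.7498 rad,  Δλ = -1.0034 rad
q = Δφ/Δψ = 0.6781
d = R·√(Δφ² + q²Δλ²) = 3439·1.01250 = 3482 nmi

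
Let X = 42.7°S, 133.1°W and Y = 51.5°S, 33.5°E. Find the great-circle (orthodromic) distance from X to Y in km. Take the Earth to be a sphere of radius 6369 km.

cos σ = sin φ₁ sin φ₂ + cos φ₁ cos φ₂ cos Δλ
      = sin(-42.70°)sin(-51.50°) + cos(-42.70°)cos(-51.50°)cos(166.60°) = 0.0857
σ = 85.084° → d = Rσ = 6369·1.48500 = 9458 km

9458 km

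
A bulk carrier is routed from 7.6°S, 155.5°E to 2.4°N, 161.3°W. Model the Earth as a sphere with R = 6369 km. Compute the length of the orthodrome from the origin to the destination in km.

Haversine: a = sin²(Δφ/2)+cos φ₁ cos φ₂ sin²(Δλ/2) = 0.14180;  σ = 2·atan2(√a,√(1−a))
σ = 44.243° → d = Rσ = 6369·0.77218 = 4918 km

4918 km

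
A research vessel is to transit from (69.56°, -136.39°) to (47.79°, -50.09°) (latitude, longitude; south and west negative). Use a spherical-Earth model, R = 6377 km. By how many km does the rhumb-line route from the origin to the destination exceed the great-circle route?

382 km

Great circle: cos σ = sin φ₁ sin φ₂ + cos φ₁ cos φ₂ cos Δλ,  σ = 0.7824 rad → d_gc = 4989.6 km
Rhumb line: Δψ = -0.7612, q = Δφ/Δψ = 0.4992, d_rh = R√(Δφ²+q²Δλ²) = 5372.0 km
Excess = 5372.0 − 4989.6 = 382.4 ≈ 382 km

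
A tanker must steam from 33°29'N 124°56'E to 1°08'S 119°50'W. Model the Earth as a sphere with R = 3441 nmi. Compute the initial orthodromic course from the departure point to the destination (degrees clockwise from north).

76.4°

θ = atan2( sin Δλ·cos φ₂ ,  cos φ₁ sin φ₂ − sin φ₁ cos φ₂ cos Δλ )
  = atan2(+0.9044, +0.2186) = 76.41°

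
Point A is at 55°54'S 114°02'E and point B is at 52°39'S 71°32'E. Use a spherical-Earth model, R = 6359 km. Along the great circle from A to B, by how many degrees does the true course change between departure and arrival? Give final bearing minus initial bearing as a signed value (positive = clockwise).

+35.1°

At departure: θ₁ = atan2(sin Δλ cos φ₂, cos φ₁ sin φ₂ − sin φ₁ cos φ₂ cos Δλ) = 259.59°
At arrival: θ₂ = atan2(sin Δλ cos φ₁, −cos φ₂ sin φ₁ + sin φ₂ cos φ₁ cos Δλ) = 294.65°
Δθ = θ₂ − θ₁ = +35.1°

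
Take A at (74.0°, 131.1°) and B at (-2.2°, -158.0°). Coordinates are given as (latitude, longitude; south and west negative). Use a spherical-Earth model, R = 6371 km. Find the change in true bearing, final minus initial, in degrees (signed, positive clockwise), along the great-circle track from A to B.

Initial bearing θ₁ = atan2(sin Δλ cos φ₂, cos φ₁ sin φ₂ − sin φ₁ cos φ₂ cos Δλ) = 108.99°
Final bearing θ₂ = (initial bearing from the destination back to the start) + 180° = 164.88°
Δθ = θ₂ − θ₁ = +55.9°

+55.9°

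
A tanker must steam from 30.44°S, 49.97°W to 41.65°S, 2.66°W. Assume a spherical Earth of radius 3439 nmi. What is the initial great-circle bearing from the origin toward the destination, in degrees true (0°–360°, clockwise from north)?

119.9°

N = sin Δλ·cos φ₂ = +0.5492;  D = cos φ₁ sin φ₂ − sin φ₁ cos φ₂ cos Δλ = -0.3163
initial course = atan2(N, D) = 119.94°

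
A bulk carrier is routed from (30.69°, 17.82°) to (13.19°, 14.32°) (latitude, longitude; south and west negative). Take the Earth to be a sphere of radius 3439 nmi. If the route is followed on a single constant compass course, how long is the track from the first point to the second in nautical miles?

1068 nmi

Rhumb course C = atan2(Δλ, Δψ) with Δψ = ln[tan(π/4+φ₂/2)/tan(π/4+φ₁/2)] = -0.3310, Δλ = -0.0611 → C = 190.46°
d = R·|Δφ| / |cos C| = 3439·0.30543 / 0.98339 = 1068 nmi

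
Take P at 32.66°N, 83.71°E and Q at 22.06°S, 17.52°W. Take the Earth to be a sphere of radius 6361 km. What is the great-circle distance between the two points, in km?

12298 km

Haversine: a = sin²(Δφ/2)+cos φ₁ cos φ₂ sin²(Δλ/2) = 0.67732;  σ = 2·atan2(√a,√(1−a))
σ = 110.771° → d = Rσ = 6361·1.93332 = 12298 km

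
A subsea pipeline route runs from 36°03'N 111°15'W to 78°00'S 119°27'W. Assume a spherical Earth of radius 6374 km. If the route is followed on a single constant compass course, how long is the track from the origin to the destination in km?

12703 km

Δψ = ln[tan(π/4+φ₂/2)/tan(π/4+φ₁/2)] = -2.9282;  Δφ = -1.9905 rad,  Δλ = -0.1431 rad
q = Δφ/Δψ = 0.6798
d = R·√(Δφ² + q²Δλ²) = 6374·1.99292 = 12703 km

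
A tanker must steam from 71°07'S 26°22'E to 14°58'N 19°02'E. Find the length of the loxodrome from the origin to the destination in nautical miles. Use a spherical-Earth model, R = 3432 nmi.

Δψ = ln[tan(π/4+φ₂/2)/tan(π/4+φ₁/2)] = +2.0582;  Δφ = +1.5024 rad,  Δλ = -0.1280 rad
q = Δφ/Δψ = 0.7300
d = R·√(Δφ² + q²Δλ²) = 3432·1.50534 = 5166 nmi

5166 nmi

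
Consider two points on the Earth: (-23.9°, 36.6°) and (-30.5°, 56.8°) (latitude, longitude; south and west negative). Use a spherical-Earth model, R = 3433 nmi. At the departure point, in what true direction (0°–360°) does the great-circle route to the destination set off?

θ = atan2( sin Δλ·cos φ₂ ,  cos φ₁ sin φ₂ − sin φ₁ cos φ₂ cos Δλ )
  = atan2(+0.2975, -0.1364) = 114.63°

114.6°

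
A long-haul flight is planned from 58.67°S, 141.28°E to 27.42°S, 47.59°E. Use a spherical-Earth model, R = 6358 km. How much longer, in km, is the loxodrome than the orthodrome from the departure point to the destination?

489 km

Great circle: cos σ = sin φ₁ sin φ₂ + cos φ₁ cos φ₂ cos Δλ,  σ = 1.1986 rad → d_gc = 7620.7 km
Rhumb line: Δψ = +0.7735, q = Δφ/Δψ = 0.7051, d_rh = R√(Δφ²+q²Δλ²) = 8109.9 km
Excess = 8109.9 − 7620.7 = 489.2 ≈ 489 km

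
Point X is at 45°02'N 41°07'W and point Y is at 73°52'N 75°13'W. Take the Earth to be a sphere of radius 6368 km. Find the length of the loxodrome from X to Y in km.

3666 km

Rhumb course C = atan2(Δλ, Δψ) with Δψ = ln[tan(π/4+φ₂/2)/tan(π/4+φ₁/2)] = +1.0717, Δλ = -0.5952 → C = 330.95°
d = R·|Δφ| / |cos C| = 6368·0.50324 / 0.87423 = 3666 km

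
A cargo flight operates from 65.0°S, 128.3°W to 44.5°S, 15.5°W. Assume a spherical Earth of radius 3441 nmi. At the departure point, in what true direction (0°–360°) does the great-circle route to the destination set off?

θ = atan2( sin Δλ·cos φ₂ ,  cos φ₁ sin φ₂ − sin φ₁ cos φ₂ cos Δλ )
  = atan2(+0.6575, -0.5467) = 129.74°

129.7°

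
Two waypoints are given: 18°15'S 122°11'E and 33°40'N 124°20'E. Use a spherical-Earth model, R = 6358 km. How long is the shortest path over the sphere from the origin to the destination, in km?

Haversine: a = sin²(Δφ/2)+cos φ₁ cos φ₂ sin²(Δλ/2) = 0.19187;  σ = 2·atan2(√a,√(1−a))
σ = 51.957° → d = Rσ = 6358·0.90682 = 5766 km

5766 km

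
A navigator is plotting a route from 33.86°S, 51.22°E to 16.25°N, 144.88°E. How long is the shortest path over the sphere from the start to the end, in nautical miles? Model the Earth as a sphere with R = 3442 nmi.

6124 nmi

Haversine: a = sin²(Δφ/2)+cos φ₁ cos φ₂ sin²(Δλ/2) = 0.60340;  σ = 2·atan2(√a,√(1−a))
σ = 101.935° → d = Rσ = 3442·1.77910 = 6124 nmi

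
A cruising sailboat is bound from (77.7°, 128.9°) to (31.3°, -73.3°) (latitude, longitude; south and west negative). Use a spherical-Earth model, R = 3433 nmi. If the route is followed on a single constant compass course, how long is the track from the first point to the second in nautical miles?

5404 nmi

Rhumb course C = atan2(Δλ, Δψ) with Δψ = ln[tan(π/4+φ₂/2)/tan(π/4+φ₁/2)] = -1.6522, Δλ = +2.7541 → C = 120.96°
d = R·|Δφ| / |cos C| = 3433·0.80983 / 0.51444 = 5404 nmi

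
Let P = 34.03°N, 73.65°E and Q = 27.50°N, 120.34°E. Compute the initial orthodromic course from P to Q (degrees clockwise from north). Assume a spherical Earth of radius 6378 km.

θ = atan2( sin Δλ·cos φ₂ ,  cos φ₁ sin φ₂ − sin φ₁ cos φ₂ cos Δλ )
  = atan2(+0.6454, +0.0422) = 86.26°

86.3°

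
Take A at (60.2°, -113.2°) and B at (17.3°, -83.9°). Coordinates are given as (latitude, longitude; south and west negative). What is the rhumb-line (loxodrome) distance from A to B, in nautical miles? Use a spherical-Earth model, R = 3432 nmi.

Δψ = ln[tan(π/4+φ₂/2)/tan(π/4+φ₁/2)] = -1.0173;  Δφ = -0.7487 rad,  Δλ = +0.5114 rad
q = Δφ/Δψ = 0.7360
d = R·√(Δφ² + q²Δλ²) = 3432·0.83802 = 2876 nmi

2876 nmi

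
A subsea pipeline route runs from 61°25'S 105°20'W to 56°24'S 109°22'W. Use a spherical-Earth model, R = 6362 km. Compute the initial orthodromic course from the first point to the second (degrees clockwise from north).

θ = atan2( sin Δλ·cos φ₂ ,  cos φ₁ sin φ₂ − sin φ₁ cos φ₂ cos Δλ )
  = atan2(-0.0389, +0.0862) = 335.71°

335.7°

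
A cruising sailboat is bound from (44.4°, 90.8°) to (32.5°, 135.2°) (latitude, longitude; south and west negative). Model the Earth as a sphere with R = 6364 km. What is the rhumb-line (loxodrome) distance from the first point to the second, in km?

4067 km

Δψ = ln[tan(π/4+φ₂/2)/tan(π/4+φ₁/2)] = -0.2663;  Δφ = -0.2077 rad,  Δλ = +0.7749 rad
q = Δφ/Δψ = 0.7800
d = R·√(Δφ² + q²Δλ²) = 6364·0.63910 = 4067 km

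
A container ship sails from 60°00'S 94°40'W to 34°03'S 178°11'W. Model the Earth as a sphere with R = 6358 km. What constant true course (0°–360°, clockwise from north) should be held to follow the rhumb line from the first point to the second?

295.1°

Δψ = ln[tan(π/4+φ₂/2)/tan(π/4+φ₁/2)] = +0.6842
Δλ = -1.4576 rad (taken the short way round)
course = atan2(Δλ, Δψ) = 295.15°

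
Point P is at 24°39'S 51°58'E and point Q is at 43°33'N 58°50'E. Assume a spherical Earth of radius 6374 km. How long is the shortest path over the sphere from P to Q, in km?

7619 km

Haversine: a = sin²(Δφ/2)+cos φ₁ cos φ₂ sin²(Δλ/2) = 0.31668;  σ = 2·atan2(√a,√(1−a))
σ = 68.491° → d = Rσ = 6374·1.19540 = 7619 km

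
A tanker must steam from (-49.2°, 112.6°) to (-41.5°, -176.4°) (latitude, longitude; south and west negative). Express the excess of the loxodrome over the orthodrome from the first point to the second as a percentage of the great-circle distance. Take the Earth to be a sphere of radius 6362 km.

3.6%

Great circle: σ = 0.8487 rad → d_gc = Rσ = 5399.7 km
Rhumb: Δφ = +0.1344, Δλ = +1.2392, Δψ = +0.1917, q = Δφ/Δψ = 0.7012 → d_rh = R√(Δφ²+q²Δλ²) = 5593.4 km
Excess = (5593.4 − 5399.7) / 5399.7 = 193.7 / 5399.7 = 3.59% ≈ 3.6%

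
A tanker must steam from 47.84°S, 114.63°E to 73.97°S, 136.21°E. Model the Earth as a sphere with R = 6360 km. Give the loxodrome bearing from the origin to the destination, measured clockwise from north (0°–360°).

Δψ = ln[tan(π/4+φ₂/2)/tan(π/4+φ₁/2)] = -1.0071
Δλ = +0.3766 rad (taken the short way round)
course = atan2(Δλ, Δψ) = 159.49°

159.5°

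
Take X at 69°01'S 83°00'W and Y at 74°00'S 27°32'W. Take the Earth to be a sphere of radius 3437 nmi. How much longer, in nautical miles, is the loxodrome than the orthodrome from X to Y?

Great circle: cos σ = sin φ₁ sin φ₂ + cos φ₁ cos φ₂ cos Δλ,  σ = 0.3063 rad → d_gc = 1052.6 nmi
Rhumb line: Δψ = -0.2759, q = Δφ/Δψ = 0.3153, d_rh = R√(Δφ²+q²Δλ²) = 1090.8 nmi
Excess = 1090.8 − 1052.6 = 38.2 ≈ 38 nmi

38 nmi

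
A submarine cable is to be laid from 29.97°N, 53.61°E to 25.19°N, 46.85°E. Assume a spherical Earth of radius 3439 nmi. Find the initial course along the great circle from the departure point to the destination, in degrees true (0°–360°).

θ = atan2( sin Δλ·cos φ₂ ,  cos φ₁ sin φ₂ − sin φ₁ cos φ₂ cos Δλ )
  = atan2(-0.1065, -0.0802) = 233.03°

233.0°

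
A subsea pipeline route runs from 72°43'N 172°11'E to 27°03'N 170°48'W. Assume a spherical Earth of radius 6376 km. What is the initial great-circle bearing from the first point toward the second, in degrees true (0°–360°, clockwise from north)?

θ = atan2( sin Δλ·cos φ₂ ,  cos φ₁ sin φ₂ − sin φ₁ cos φ₂ cos Δλ )
  = atan2(+0.2606, -0.6781) = 158.97°

159.0°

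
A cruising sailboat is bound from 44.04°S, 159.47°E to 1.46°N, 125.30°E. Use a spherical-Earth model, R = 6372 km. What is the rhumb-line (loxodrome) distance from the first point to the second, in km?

Rhumb course C = atan2(Δλ, Δψ) with Δψ = ln[tan(π/4+φ₂/2)/tan(π/4+φ₁/2)] = +0.8834, Δλ = -0.5964 → C = 325.98°
d = R·|Δφ| / |cos C| = 6372·0.79412 / 0.82880 = 6105 km

6105 km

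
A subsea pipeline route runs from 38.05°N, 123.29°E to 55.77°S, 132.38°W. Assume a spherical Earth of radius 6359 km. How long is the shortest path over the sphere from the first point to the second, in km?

Haversine: a = sin²(Δφ/2)+cos φ₁ cos φ₂ sin²(Δλ/2) = 0.80961;  σ = 2·atan2(√a,√(1−a))
σ = 128.260° → d = Rσ = 6359·2.23855 = 14235 km

14235 km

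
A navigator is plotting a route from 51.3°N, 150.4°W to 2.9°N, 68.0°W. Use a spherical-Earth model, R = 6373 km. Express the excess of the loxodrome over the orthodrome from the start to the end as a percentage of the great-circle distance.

2.4%

Great circle: σ = 1.4484 rad → d_gc = Rσ = 9230.8 km
Rhumb: Δφ = -0.8447, Δλ = +1.4382, Δψ = -0.9958, q = Δφ/Δψ = 0.8483 → d_rh = R√(Δφ²+q²Δλ²) = 9456.7 km
Excess = (9456.7 − 9230.8) / 9230.8 = 225.9 / 9230.8 = 2.447% ≈ 2.4%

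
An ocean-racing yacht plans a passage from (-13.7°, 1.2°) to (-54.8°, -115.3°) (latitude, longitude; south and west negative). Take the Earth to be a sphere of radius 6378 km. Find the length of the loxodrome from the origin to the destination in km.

11233 km

Δψ = ln[tan(π/4+φ₂/2)/tan(π/4+φ₁/2)] = -0.9067;  Δφ = -0.7173 rad,  Δλ = -2.0333 rad
q = Δφ/Δψ = 0.7911
d = R·√(Δφ² + q²Δλ²) = 6378·1.76126 = 11233 km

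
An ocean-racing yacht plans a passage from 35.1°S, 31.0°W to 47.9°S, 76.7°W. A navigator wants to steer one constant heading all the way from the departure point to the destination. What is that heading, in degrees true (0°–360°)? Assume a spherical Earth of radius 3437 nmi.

249.4°

Meridional parts: M(φ₁)=-0.6550, M(φ₂)=-0.9549 → ΔM = -0.2999;  Δλ = -0.7976 rad
tan C = Δλ / ΔM = +2.6597 → C = 249.39°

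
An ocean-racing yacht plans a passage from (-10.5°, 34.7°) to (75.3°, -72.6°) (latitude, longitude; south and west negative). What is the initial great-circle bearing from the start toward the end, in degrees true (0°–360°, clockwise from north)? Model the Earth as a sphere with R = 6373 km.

345.5°

θ = atan2( sin Δλ·cos φ₂ ,  cos φ₁ sin φ₂ − sin φ₁ cos φ₂ cos Δλ )
  = atan2(-0.2423, +0.9373) = 345.51°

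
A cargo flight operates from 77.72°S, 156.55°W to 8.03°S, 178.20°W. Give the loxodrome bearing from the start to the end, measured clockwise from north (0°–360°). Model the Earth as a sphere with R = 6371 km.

Δψ = ln[tan(π/4+φ₂/2)/tan(π/4+φ₁/2)] = +2.0890
Δλ = -0.3779 rad (taken the short way round)
course = atan2(Δλ, Δψ) = 349.75°

349.7°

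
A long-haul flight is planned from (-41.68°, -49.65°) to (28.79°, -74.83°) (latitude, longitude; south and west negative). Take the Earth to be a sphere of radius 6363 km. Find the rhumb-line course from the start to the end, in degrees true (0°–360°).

341.7°

Δψ = ln[tan(π/4+φ₂/2)/tan(π/4+φ₁/2)] = +1.3267
Δλ = -0.4395 rad (taken the short way round)
course = atan2(Δλ, Δψ) = 341.67°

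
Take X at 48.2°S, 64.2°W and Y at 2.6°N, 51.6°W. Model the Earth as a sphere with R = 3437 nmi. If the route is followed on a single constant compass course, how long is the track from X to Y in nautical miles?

Δψ = ln[tan(π/4+φ₂/2)/tan(π/4+φ₁/2)] = +1.0081;  Δφ = +0.8866 rad,  Δλ = +0.2199 rad
q = Δφ/Δψ = 0.8795
d = R·√(Δφ² + q²Δλ²) = 3437·0.90748 = 3119 nmi

3119 nmi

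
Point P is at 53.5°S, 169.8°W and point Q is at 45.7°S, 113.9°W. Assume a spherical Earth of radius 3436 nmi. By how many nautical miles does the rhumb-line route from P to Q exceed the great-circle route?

Great circle: cos σ = sin φ₁ sin φ₂ + cos φ₁ cos φ₂ cos Δλ,  σ = 0.6297 rad → d_gc = 2163.5 nmi
Rhumb line: Δψ = +0.2107, q = Δφ/Δψ = 0.6462, d_rh = R√(Δφ²+q²Δλ²) = 2216.3 nmi
Excess = 2216.3 − 2163.5 = 52.8 ≈ 53 nmi

53 nmi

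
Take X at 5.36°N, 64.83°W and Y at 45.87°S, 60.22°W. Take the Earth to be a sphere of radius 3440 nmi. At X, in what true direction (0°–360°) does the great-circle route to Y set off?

N = sin Δλ·cos φ₂ = +0.0560;  D = cos φ₁ sin φ₂ − sin φ₁ cos φ₂ cos Δλ = -0.7795
initial course = atan2(N, D) = 175.89°

175.9°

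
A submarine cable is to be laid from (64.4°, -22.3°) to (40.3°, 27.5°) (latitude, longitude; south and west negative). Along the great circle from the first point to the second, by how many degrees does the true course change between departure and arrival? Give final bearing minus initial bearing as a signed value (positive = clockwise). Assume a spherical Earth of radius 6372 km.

+41.2°

At departure: θ₁ = atan2(sin Δλ cos φ₂, cos φ₁ sin φ₂ − sin φ₁ cos φ₂ cos Δλ) = 105.77°
At arrival: θ₂ = atan2(sin Δλ cos φ₁, −cos φ₂ sin φ₁ + sin φ₂ cos φ₁ cos Δλ) = 146.96°
Δθ = θ₂ − θ₁ = +41.2°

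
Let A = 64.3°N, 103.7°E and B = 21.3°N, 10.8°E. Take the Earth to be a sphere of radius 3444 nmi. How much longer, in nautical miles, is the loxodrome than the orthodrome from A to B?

Great circle: cos σ = sin φ₁ sin φ₂ + cos φ₁ cos φ₂ cos Δλ,  σ = 1.2589 rad → d_gc = 4335.6 nmi
Rhumb line: Δψ = -1.0973, q = Δφ/Δψ = 0.6839, d_rh = R√(Δφ²+q²Δλ²) = 4611.7 nmi
Excess = 4611.7 − 4335.6 = 276.1 ≈ 276 nmi

276 nmi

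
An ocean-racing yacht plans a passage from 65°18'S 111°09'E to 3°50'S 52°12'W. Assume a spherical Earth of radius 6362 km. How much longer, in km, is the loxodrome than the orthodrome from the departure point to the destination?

Great circle: cos σ = sin φ₁ sin φ₂ + cos φ₁ cos φ₂ cos Δλ,  σ = 1.9163 rad → d_gc = 12191.79 km
Rhumb line: Δψ = +1.4520, q = Δφ/Δψ = 0.7389, d_rh = R√(Δφ²+q²Δλ²) = 15039.35 km
Excess = 15039.35 − 12191.79 = 2847.56 ≈ 2848 km

2848 km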